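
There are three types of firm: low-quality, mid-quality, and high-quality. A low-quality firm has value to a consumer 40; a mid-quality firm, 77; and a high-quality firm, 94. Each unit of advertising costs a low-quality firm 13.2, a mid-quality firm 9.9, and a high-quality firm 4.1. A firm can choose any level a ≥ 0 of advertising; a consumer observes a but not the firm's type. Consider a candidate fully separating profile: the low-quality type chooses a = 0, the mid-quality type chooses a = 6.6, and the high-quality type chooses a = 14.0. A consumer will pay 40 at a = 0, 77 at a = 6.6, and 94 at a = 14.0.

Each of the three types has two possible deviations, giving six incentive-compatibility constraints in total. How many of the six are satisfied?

High-quality (own payoff 94 − 4.1×14.0 = 36.6): to a=0 gives 40 → profitable ✗; to a=6.6 gives 77 − 4.1×6.6 = 49.94 → profitable ✗.
Low-quality (own payoff 40): to a=6.6 gives 77 − 13.2×6.6 = -10.12 → no gain ✓; to a=14.0 gives 94 − 13.2×14.0 = -90.8 → no gain ✓.
Mid-quality (own payoff 77 − 9.9×6.6 = 11.66): to a=0 gives 40 → profitable ✗; to a=14.0 gives 94 − 9.9×14.0 = -44.6 → no gain ✓.
3 of the 6 constraints hold; not an equilibrium.

3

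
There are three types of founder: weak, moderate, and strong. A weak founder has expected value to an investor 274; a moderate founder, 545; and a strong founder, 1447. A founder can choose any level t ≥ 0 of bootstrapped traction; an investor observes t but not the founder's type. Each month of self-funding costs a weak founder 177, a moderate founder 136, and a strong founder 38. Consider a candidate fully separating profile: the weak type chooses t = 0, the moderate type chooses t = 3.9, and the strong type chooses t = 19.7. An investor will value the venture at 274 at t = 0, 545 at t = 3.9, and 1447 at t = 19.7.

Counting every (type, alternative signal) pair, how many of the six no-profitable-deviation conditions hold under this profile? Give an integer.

5

Strong (own payoff 1447 − 38×19.7 = 698.4): to t=0 gives 274 → no gain ✓; to t=3.9 gives 545 − 38×3.9 = 396.8 → no gain ✓.
Moderate (own payoff 545 − 136×3.9 = 14.6): to t=0 gives 274 → profitable ✗; to t=19.7 gives 1447 − 136×19.7 = -1232.2 → no gain ✓.
Weak (own payoff 274): to t=3.9 gives 545 − 177×3.9 = -145.3 → no gain ✓; to t=19.7 gives 1447 − 177×19.7 = -2039.9 → no gain ✓.
5 of the 6 constraints hold; not an equilibrium.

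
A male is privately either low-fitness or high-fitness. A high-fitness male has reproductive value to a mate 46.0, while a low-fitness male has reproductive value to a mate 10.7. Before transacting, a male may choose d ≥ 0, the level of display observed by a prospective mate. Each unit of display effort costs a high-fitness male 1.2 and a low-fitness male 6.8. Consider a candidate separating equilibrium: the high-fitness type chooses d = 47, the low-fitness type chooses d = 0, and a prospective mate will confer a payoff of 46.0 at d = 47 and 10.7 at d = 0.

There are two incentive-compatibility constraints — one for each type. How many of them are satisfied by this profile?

High-fitness type: signal → 46.0 − 1.2 × 47 = -10.4; deviate to 0 → 10.7. IC fails (-10.4 < 10.7).
Low-fitness type: stay at 0 → 10.7; mimic → 46.0 − 6.8 × 47 = -273.6. IC holds (10.7 ≥ -273.6).
1 of 2 constraints hold, so this profile is not an equilibrium.

1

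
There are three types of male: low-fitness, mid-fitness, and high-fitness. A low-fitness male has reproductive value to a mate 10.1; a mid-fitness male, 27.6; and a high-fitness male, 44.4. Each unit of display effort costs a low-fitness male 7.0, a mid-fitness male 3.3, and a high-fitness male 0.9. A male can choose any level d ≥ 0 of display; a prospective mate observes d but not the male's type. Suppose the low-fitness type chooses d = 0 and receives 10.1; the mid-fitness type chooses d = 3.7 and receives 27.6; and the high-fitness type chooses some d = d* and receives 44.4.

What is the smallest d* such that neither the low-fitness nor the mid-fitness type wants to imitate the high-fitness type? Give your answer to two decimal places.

8.79

Low-fitness type (on-path payoff 10.1) won't mimic when 10.1 ≥ 44.4 − 7.0·d*, i.e. d* ≥ 4.90.
Mid-fitness type (on-path payoff 27.6 − 3.3×3.7 = 15.39) won't mimic when 15.39 ≥ 44.4 − 3.3·d*, i.e. d* ≥ 8.79.
Both must hold, so d* = max(4.90, 8.79) = 8.79. The mid-fitness type's constraint binds.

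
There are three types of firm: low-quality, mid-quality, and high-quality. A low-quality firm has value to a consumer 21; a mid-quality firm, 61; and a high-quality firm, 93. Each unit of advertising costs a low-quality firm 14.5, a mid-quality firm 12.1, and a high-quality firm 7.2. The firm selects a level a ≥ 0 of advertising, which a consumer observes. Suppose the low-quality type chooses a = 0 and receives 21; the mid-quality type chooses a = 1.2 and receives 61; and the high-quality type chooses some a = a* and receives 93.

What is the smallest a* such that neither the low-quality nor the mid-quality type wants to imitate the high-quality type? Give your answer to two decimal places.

4.97

Low-quality type (on-path payoff 21) won't mimic when 21 ≥ 93 − 14.5·a*, i.e. a* ≥ 4.97.
Mid-quality type (on-path payoff 61 − 12.1×1.2 = 46.48) won't mimic when 46.48 ≥ 93 − 12.1·a*, i.e. a* ≥ 3.84.
Both must hold, so a* = max(4.97, 3.84) = 4.97. The low-quality type's constraint binds.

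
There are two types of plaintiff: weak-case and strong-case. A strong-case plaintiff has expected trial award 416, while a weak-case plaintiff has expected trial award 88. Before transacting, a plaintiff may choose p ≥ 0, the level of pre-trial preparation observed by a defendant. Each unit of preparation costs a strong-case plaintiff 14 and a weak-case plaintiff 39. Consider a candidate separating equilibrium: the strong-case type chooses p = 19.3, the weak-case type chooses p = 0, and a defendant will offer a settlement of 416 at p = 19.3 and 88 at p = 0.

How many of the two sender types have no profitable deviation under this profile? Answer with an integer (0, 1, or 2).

Strong-case type: signal → 416 − 14 × 19.3 = 145.8; deviate to 0 → 88. IC holds (145.8 ≥ 88).
Weak-case type: stay at 0 → 88; mimic → 416 − 39 × 19.3 = -336.7. IC holds (88 ≥ -336.7).
2 of 2 constraints hold, so this is a separating equilibrium.

2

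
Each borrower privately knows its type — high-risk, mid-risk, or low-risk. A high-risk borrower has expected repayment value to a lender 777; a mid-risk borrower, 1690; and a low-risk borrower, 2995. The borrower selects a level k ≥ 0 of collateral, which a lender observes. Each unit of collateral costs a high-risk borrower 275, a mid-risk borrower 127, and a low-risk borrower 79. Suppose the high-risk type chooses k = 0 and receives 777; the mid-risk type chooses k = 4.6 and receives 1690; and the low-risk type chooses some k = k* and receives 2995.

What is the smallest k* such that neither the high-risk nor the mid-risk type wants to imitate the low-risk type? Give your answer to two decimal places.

High-risk type (on-path payoff 777) won't mimic when 777 ≥ 2995 − 275·k*, i.e. k* ≥ 8.07.
Mid-risk type (on-path payoff 1690 − 127×4.6 = 1105.8) won't mimic when 1105.8 ≥ 2995 − 127·k*, i.e. k* ≥ 14.88.
Both must hold, so k* = max(8.07, 14.88) = 14.88. The mid-risk type's constraint binds.

14.88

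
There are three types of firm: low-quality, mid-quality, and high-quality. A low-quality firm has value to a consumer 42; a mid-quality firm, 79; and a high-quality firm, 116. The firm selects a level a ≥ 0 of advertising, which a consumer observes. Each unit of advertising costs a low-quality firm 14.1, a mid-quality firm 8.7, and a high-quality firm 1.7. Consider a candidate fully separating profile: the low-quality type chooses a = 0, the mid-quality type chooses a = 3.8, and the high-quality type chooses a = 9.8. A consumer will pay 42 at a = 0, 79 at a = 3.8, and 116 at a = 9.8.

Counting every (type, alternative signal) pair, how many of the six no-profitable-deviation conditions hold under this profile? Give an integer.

6

Low-quality (own payoff 42): to a=3.8 gives 79 − 14.1×3.8 = 25.42 → no gain ✓; to a=9.8 gives 116 − 14.1×9.8 = -22.18 → no gain ✓.
Mid-quality (own payoff 79 − 8.7×3.8 = 45.94): to a=0 gives 42 → no gain ✓; to a=9.8 gives 116 − 8.7×9.8 = 30.74 → no gain ✓.
High-quality (own payoff 116 − 1.7×9.8 = 99.34): to a=0 gives 42 → no gain ✓; to a=3.8 gives 79 − 1.7×3.8 = 72.54 → no gain ✓.
6 of the 6 constraints hold; this profile is a separating equilibrium.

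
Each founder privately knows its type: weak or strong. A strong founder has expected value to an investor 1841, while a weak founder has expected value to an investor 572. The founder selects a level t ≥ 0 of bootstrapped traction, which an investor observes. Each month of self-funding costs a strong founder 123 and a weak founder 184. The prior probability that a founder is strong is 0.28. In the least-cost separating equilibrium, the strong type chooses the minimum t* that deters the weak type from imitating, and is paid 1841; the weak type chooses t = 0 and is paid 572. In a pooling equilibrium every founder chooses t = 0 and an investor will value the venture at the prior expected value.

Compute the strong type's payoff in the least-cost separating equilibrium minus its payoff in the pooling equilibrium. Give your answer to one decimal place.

Least-cost separating signal: t* solves 572 = 1841 − 184·t*, so t* = (1841 − 572)/184 ≈ 6.8967.
Strong type's separating payoff: 1841 − 123 × t* = 1841 − 123 × (1841 − 572)/184 = 1841 − 156087/184 ≈ 992.701.
Pooling payoff: 0.28 × 1841 + 0.72 × 572 = 927.32.
Difference: 992.701 − 927.32 = 65.381, i.e. 65.4 to one decimal place.
The strong type prefers to separate.

65.4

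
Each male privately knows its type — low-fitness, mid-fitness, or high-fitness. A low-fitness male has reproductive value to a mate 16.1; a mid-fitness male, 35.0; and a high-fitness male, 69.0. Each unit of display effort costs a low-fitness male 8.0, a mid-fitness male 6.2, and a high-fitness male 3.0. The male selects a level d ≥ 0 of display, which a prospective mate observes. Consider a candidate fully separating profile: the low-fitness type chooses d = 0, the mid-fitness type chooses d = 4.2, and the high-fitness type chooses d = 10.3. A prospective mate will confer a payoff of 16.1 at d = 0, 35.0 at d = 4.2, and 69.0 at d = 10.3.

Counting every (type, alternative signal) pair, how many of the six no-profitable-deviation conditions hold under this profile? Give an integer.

Mid-fitness (own payoff 35.0 − 6.2×4.2 = 8.96): to d=0 gives 16.1 → profitable ✗; to d=10.3 gives 69.0 − 6.2×10.3 = 5.14 → no gain ✓.
High-fitness (own payoff 69.0 − 3.0×10.3 = 38.1): to d=0 gives 16.1 → no gain ✓; to d=4.2 gives 35.0 − 3.0×4.2 = 22.4 → no gain ✓.
Low-fitness (own payoff 16.1): to d=4.2 gives 35.0 − 8.0×4.2 = 1.4 → no gain ✓; to d=10.3 gives 69.0 − 8.0×10.3 = -13.4 → no gain ✓.
5 of the 6 constraints hold; not an equilibrium.

5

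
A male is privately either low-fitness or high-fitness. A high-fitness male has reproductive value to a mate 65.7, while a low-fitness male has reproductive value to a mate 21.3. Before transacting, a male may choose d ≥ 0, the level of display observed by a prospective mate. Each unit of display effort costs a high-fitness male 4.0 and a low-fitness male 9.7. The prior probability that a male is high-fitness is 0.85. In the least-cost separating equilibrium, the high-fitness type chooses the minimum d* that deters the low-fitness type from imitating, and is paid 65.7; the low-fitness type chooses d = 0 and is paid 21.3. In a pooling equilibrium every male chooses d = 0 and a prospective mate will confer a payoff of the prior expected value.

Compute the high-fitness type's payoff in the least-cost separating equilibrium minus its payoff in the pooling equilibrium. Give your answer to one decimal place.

Least-cost separating signal: d* solves 21.3 = 65.7 − 9.7·d*, so d* = (65.7 − 21.3)/9.7 ≈ 4.5773.
High-fitness type's separating payoff: 65.7 − 4.0 × d* = 65.7 − 4.0 × (65.7 − 21.3)/9.7 = 65.7 − 177.6/9.7 ≈ 47.391.
Pooling payoff: 0.85 × 65.7 + 0.15 × 21.3 = 59.04.
Difference: 47.391 − 59.04 = -11.649, i.e. -11.6 to one decimal place.
The high-fitness type would prefer the pooling outcome.

-11.6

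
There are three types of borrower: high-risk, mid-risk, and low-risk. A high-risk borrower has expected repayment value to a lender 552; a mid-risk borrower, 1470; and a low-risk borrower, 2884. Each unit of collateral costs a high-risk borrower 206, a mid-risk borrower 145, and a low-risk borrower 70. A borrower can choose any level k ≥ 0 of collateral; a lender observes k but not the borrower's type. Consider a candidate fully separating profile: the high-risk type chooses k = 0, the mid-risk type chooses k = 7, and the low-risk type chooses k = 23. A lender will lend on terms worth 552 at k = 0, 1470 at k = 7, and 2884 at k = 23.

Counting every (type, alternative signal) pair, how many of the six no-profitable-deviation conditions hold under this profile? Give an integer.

5

High-risk (own payoff 552): to k=7 gives 1470 − 206×7 = 28 → no gain ✓; to k=23 gives 2884 − 206×23 = -1854 → no gain ✓.
Mid-risk (own payoff 1470 − 145×7 = 455): to k=0 gives 552 → profitable ✗; to k=23 gives 2884 − 145×23 = -451 → no gain ✓.
Low-risk (own payoff 2884 − 70×23 = 1274): to k=0 gives 552 → no gain ✓; to k=7 gives 1470 − 70×7 = 980 → no gain ✓.
5 of the 6 constraints hold; not an equilibrium.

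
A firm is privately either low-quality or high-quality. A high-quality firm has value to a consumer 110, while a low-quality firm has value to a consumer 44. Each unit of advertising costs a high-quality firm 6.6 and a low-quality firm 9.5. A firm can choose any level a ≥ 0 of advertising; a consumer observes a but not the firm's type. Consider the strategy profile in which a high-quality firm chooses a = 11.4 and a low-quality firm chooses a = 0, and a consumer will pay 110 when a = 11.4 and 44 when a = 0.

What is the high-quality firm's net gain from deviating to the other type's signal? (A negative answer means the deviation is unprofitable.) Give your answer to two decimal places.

Playing a = 11.4 the high-quality firm receives 110 − 6.6 × 11.4 = 34.76.
Deviating to a = 0 yields 44 instead.
Gain from deviating: 44 − 34.76 = 9.24.
The gain is positive, so the high-quality type's incentive-compatibility constraint is violated — this profile is not a separating equilibrium.

9.24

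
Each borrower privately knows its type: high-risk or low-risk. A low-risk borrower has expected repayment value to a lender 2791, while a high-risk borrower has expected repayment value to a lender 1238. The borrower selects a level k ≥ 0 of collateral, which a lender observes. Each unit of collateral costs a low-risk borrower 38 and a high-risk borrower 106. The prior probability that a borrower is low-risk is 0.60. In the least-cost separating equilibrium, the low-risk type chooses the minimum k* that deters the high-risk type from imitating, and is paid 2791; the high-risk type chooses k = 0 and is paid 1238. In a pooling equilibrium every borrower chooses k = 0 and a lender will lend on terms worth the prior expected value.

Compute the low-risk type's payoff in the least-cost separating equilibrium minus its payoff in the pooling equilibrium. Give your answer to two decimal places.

64.46

Least-cost separating signal: k* solves 1238 = 2791 − 106·k*, so k* = (2791 − 1238)/106 ≈ 14.6509.
Low-risk type's separating payoff: 2791 − 38 × k* = 2791 − 38 × (2791 − 1238)/106 = 2791 − 59014/106 ≈ 2234.2642.
Pooling payoff: 0.60 × 2791 + 0.40 × 1238 = 2169.8.
Difference: 2234.2642 − 2169.8 = 64.4642, i.e. 64.46 to two decimal places.
The low-risk type prefers to separate.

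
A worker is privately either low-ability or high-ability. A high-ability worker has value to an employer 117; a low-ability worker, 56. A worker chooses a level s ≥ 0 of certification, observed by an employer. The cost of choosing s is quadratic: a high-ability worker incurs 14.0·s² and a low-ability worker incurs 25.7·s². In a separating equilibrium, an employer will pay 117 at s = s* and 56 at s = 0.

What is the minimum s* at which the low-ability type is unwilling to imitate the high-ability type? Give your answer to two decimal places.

1.54

The low-ability type at s = 0 receives 56; imitating at s* yields 117 − 25.7·s*².
Indifference: 56 = 117 − 25.7·s*², so s*² = (117 − 56) / 25.7 ≈ 2.3735.
s* = √2.3735 ≈ 1.54.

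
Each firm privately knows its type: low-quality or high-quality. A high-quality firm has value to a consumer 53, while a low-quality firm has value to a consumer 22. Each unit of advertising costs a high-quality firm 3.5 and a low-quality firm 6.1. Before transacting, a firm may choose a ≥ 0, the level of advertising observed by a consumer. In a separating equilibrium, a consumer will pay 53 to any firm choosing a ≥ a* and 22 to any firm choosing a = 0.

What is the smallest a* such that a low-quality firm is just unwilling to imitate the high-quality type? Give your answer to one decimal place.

A low-quality firm choosing a = 0 receives 22.
Imitating at a* instead would pay 53 at cost 6.1·a*, netting 53 − 6.1·a*.
Indifference: 22 = 53 − 6.1·a*, so a* = (53 − 22) / 6.1 ≈ 5.1.
This is the low-quality type's binding incentive-compatibility constraint; any a ≥ 5.1 sustains separation on that side.

5.1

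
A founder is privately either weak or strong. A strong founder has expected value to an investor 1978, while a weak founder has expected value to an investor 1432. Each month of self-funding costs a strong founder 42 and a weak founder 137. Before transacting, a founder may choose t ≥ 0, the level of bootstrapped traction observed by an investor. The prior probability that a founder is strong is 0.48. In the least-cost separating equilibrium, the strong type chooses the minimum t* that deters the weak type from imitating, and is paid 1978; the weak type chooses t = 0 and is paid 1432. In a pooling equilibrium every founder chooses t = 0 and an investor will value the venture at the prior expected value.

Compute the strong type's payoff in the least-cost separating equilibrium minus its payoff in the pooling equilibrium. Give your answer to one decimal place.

116.5

Least-cost separating signal: t* solves 1432 = 1978 − 137·t*, so t* = (1978 − 1432)/137 ≈ 3.9854.
Strong type's separating payoff: 1978 − 42 × t* = 1978 − 42 × (1978 − 1432)/137 = 1978 − 22932/137 ≈ 1810.613.
Pooling payoff: 0.48 × 1978 + 0.52 × 1432 = 1694.08.
Difference: 1810.613 − 1694.08 = 116.533, i.e. 116.5 to one decimal place.
The strong type prefers to separate.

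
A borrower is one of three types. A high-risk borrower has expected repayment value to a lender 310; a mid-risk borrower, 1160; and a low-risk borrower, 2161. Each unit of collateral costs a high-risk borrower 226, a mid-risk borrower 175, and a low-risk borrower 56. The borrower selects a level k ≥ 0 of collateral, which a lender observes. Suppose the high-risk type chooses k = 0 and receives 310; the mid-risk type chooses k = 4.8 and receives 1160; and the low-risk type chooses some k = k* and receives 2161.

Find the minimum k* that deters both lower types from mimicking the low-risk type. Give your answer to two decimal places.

10.52

High-risk type (on-path payoff 310) won't mimic when 310 ≥ 2161 − 226·k*, i.e. k* ≥ 8.19.
Mid-risk type (on-path payoff 1160 − 175×4.8 = 320) won't mimic when 320 ≥ 2161 − 175·k*, i.e. k* ≥ 10.52.
Both must hold, so k* = max(8.19, 10.52) = 10.52. The mid-risk type's constraint binds.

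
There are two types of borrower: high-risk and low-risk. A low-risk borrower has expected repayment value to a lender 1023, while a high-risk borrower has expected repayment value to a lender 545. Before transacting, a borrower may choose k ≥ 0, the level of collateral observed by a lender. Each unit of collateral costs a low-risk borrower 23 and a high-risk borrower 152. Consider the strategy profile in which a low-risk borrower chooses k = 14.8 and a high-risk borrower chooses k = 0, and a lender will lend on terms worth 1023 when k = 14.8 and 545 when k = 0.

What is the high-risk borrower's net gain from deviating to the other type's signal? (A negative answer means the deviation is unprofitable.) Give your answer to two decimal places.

-1771.60

Playing k = 0 the high-risk borrower receives 545.
Deviating to k = 14.8 brings payment 1023 at cost 152 × 14.8 = 2249.6, netting -1226.6.
Gain from deviating: -1226.6 − 545 = -1771.60.
The gain is negative, so the high-risk type's incentive-compatibility constraint is satisfied.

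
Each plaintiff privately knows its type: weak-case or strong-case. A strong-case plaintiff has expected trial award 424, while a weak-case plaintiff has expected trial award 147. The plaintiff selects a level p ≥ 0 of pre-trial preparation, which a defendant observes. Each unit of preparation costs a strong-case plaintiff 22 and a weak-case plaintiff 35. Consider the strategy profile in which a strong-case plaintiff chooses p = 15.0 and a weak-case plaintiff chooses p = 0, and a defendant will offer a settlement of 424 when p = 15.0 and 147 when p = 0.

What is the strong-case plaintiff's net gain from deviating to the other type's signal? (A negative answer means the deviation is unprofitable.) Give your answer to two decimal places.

53.00

Playing p = 15.0 the strong-case plaintiff receives 424 − 22 × 15.0 = 94.
Deviating to p = 0 yields 147 instead.
Gain from deviating: 147 − 94 = 53.00.
The gain is positive, so the strong-case type's incentive-compatibility constraint is violated — this profile is not a separating equilibrium.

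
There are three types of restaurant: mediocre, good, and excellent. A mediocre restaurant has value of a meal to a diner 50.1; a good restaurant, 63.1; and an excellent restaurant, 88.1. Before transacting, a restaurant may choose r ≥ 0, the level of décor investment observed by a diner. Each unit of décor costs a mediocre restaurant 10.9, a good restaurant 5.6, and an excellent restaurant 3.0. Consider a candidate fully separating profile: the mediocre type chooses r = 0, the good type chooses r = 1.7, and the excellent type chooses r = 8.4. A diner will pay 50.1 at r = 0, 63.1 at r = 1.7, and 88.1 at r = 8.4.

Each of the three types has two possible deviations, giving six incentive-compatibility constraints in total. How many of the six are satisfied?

Good (own payoff 63.1 − 5.6×1.7 = 53.58): to r=0 gives 50.1 → no gain ✓; to r=8.4 gives 88.1 − 5.6×8.4 = 41.06 → no gain ✓.
Excellent (own payoff 88.1 − 3.0×8.4 = 62.9): to r=0 gives 50.1 → no gain ✓; to r=1.7 gives 63.1 − 3.0×1.7 = 58 → no gain ✓.
Mediocre (own payoff 50.1): to r=1.7 gives 63.1 − 10.9×1.7 = 44.57 → no gain ✓; to r=8.4 gives 88.1 − 10.9×8.4 = -3.46 → no gain ✓.
6 of the 6 constraints hold; this profile is a separating equilibrium.

6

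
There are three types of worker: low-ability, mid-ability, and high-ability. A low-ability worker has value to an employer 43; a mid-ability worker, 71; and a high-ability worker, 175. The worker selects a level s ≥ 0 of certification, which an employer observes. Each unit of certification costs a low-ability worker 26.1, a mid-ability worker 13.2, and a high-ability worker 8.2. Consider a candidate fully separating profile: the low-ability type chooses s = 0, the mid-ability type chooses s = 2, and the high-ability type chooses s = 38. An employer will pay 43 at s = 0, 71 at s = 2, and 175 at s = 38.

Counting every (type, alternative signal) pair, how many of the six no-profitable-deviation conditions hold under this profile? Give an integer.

4

Mid-ability (own payoff 71 − 13.2×2 = 44.6): to s=0 gives 43 → no gain ✓; to s=38 gives 175 − 13.2×38 = -326.6 → no gain ✓.
Low-ability (own payoff 43): to s=2 gives 71 − 26.1×2 = 18.8 → no gain ✓; to s=38 gives 175 − 26.1×38 = -816.8 → no gain ✓.
High-ability (own payoff 175 − 8.2×38 = -136.6): to s=0 gives 43 → profitable ✗; to s=2 gives 71 − 8.2×2 = 54.6 → profitable ✗.
4 of the 6 constraints hold; not an equilibrium.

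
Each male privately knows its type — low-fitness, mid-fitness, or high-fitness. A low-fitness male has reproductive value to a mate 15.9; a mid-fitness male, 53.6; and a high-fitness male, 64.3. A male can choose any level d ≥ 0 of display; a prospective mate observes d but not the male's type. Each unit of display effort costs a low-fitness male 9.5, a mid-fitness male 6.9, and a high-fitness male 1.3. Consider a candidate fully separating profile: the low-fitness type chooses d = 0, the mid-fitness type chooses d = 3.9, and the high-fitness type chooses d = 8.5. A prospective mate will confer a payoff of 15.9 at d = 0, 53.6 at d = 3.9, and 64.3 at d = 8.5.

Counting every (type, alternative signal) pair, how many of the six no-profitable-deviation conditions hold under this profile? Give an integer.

5

High-fitness (own payoff 64.3 − 1.3×8.5 = 53.25): to d=0 gives 15.9 → no gain ✓; to d=3.9 gives 53.6 − 1.3×3.9 = 48.53 → no gain ✓.
Mid-fitness (own payoff 53.6 − 6.9×3.9 = 26.69): to d=0 gives 15.9 → no gain ✓; to d=8.5 gives 64.3 − 6.9×8.5 = 5.65 → no gain ✓.
Low-fitness (own payoff 15.9): to d=3.9 gives 53.6 − 9.5×3.9 = 16.55 → profitable ✗; to d=8.5 gives 64.3 − 9.5×8.5 = -16.45 → no gain ✓.
5 of the 6 constraints hold; not an equilibrium.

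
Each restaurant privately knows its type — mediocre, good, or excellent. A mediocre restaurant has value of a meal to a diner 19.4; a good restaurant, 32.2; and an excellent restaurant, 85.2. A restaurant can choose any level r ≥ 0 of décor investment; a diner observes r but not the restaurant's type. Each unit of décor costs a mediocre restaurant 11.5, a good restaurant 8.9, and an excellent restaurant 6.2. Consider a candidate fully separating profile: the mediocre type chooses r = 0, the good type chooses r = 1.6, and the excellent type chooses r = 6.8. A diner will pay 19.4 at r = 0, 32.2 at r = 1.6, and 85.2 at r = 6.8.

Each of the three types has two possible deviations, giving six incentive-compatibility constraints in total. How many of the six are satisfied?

4

Excellent (own payoff 85.2 − 6.2×6.8 = 43.04): to r=0 gives 19.4 → no gain ✓; to r=1.6 gives 32.2 − 6.2×1.6 = 22.28 → no gain ✓.
Good (own payoff 32.2 − 8.9×1.6 = 17.96): to r=0 gives 19.4 → profitable ✗; to r=6.8 gives 85.2 − 8.9×6.8 = 24.68 → profitable ✗.
Mediocre (own payoff 19.4): to r=1.6 gives 32.2 − 11.5×1.6 = 13.8 → no gain ✓; to r=6.8 gives 85.2 − 11.5×6.8 = 7 → no gain ✓.
4 of the 6 constraints hold; not an equilibrium.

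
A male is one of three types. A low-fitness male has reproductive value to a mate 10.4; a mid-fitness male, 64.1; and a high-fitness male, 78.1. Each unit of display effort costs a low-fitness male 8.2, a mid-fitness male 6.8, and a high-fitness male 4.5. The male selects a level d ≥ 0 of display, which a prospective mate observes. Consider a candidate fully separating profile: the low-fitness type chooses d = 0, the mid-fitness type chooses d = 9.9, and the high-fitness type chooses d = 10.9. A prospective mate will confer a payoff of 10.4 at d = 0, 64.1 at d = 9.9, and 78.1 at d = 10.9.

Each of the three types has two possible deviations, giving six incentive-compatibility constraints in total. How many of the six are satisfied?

4

Low-fitness (own payoff 10.4): to d=9.9 gives 64.1 − 8.2×9.9 = -17.08 → no gain ✓; to d=10.9 gives 78.1 − 8.2×10.9 = -11.28 → no gain ✓.
High-fitness (own payoff 78.1 − 4.5×10.9 = 29.05): to d=0 gives 10.4 → no gain ✓; to d=9.9 gives 64.1 − 4.5×9.9 = 19.55 → no gain ✓.
Mid-fitness (own payoff 64.1 − 6.8×9.9 = -3.22): to d=0 gives 10.4 → profitable ✗; to d=10.9 gives 78.1 − 6.8×10.9 = 3.98 → profitable ✗.
4 of the 6 constraints hold; not an equilibrium.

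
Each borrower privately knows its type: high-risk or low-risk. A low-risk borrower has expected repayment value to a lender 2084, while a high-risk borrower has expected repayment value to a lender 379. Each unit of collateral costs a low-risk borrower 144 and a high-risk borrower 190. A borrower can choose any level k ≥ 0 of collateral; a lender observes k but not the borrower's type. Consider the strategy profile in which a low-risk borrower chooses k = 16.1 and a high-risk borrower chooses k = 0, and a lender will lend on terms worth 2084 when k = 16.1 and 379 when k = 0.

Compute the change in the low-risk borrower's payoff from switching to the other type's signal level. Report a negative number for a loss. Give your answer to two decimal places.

Playing k = 16.1 the low-risk borrower receives 2084 − 144 × 16.1 = -234.4.
Deviating to k = 0 yields 379 instead.
Gain from deviating: 379 − (-234.4) = 613.40.
The gain is positive, so the low-risk type's incentive-compatibility constraint is violated — this profile is not a separating equilibrium.

613.40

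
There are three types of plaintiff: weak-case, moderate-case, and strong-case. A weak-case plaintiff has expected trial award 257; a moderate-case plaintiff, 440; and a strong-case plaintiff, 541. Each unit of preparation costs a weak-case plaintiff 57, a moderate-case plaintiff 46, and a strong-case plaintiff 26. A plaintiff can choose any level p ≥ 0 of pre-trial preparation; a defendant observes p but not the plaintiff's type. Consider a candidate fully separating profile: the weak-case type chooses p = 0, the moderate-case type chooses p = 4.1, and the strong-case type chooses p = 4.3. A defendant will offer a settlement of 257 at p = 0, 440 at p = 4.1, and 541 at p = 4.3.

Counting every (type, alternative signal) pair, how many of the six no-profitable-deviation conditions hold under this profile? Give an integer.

Weak-case (own payoff 257): to p=4.1 gives 440 − 57×4.1 = 206.3 → no gain ✓; to p=4.3 gives 541 − 57×4.3 = 295.9 → profitable ✗.
Strong-case (own payoff 541 − 26×4.3 = 429.2): to p=0 gives 257 → no gain ✓; to p=4.1 gives 440 − 26×4.1 = 333.4 → no gain ✓.
Moderate-case (own payoff 440 − 46×4.1 = 251.4): to p=0 gives 257 → profitable ✗; to p=4.3 gives 541 − 46×4.3 = 343.2 → profitable ✗.
3 of the 6 constraints hold; not an equilibrium.

3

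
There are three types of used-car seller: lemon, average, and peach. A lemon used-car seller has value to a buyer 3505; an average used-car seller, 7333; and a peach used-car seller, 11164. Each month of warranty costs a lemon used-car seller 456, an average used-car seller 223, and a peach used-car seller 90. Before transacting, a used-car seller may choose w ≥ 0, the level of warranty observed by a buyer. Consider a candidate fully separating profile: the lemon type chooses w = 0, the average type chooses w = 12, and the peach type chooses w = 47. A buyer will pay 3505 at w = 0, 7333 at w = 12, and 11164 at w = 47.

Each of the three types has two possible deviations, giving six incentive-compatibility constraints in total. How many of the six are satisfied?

6

Lemon (own payoff 3505): to w=12 gives 7333 − 456×12 = 1861 → no gain ✓; to w=47 gives 11164 − 456×47 = -10268 → no gain ✓.
Peach (own payoff 11164 − 90×47 = 6934): to w=0 gives 3505 → no gain ✓; to w=12 gives 7333 − 90×12 = 6253 → no gain ✓.
Average (own payoff 7333 − 223×12 = 4657): to w=0 gives 3505 → no gain ✓; to w=47 gives 11164 − 223×47 = 683 → no gain ✓.
6 of the 6 constraints hold; this profile is a separating equilibrium.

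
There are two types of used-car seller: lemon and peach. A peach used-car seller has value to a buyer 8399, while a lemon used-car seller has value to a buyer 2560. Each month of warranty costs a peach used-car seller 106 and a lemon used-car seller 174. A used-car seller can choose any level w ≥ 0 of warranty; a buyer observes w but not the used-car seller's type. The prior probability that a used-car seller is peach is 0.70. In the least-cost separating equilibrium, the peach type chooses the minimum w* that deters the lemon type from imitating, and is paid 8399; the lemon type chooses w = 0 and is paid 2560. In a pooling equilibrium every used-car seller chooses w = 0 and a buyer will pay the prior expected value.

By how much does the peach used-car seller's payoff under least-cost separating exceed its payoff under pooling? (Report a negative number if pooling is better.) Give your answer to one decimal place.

Least-cost separating signal: w* solves 2560 = 8399 − 174·w*, so w* = (8399 − 2560)/174 ≈ 33.5575.
Peach type's separating payoff: 8399 − 106 × w* = 8399 − 106 × (8399 − 2560)/174 = 8399 − 618934/174 ≈ 4841.908.
Pooling payoff: 0.70 × 8399 + 0.30 × 2560 = 6647.3.
Difference: 4841.908 − 6647.3 = -1805.392, i.e. -1805.4 to one decimal place.
The peach type would prefer the pooling outcome.

-1805.4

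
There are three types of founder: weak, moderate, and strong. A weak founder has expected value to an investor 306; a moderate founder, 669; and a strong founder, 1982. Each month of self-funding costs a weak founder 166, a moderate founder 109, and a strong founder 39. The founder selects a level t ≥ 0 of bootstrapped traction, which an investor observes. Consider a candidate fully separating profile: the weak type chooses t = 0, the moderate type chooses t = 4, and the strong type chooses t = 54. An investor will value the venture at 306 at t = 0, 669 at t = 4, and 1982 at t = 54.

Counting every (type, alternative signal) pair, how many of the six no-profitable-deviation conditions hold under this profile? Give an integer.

3

Moderate (own payoff 669 − 109×4 = 233): to t=0 gives 306 → profitable ✗; to t=54 gives 1982 − 109×54 = -3904 → no gain ✓.
Strong (own payoff 1982 − 39×54 = -124): to t=0 gives 306 → profitable ✗; to t=4 gives 669 − 39×4 = 513 → profitable ✗.
Weak (own payoff 306): to t=4 gives 669 − 166×4 = 5 → no gain ✓; to t=54 gives 1982 − 166×54 = -6982 → no gain ✓.
3 of the 6 constraints hold; not an equilibrium.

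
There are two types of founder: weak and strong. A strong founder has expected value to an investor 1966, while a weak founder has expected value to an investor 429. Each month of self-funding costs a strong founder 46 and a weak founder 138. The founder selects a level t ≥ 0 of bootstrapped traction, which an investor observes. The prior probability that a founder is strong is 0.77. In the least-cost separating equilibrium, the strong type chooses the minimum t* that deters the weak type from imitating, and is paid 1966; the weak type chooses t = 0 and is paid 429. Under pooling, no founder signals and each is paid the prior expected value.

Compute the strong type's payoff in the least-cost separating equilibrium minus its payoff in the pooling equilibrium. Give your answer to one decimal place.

Least-cost separating signal: t* solves 429 = 1966 − 138·t*, so t* = (1966 − 429)/138 ≈ 11.1377.
Strong type's separating payoff: 1966 − 46 × t* = 1966 − 46 × (1966 − 429)/138 = 1966 − 70702/138 ≈ 1453.667.
Pooling payoff: 0.77 × 1966 + 0.23 × 429 = 1612.49.
Difference: 1453.667 − 1612.49 = -158.823, i.e. -158.8 to one decimal place.
The strong type would prefer the pooling outcome.

-158.8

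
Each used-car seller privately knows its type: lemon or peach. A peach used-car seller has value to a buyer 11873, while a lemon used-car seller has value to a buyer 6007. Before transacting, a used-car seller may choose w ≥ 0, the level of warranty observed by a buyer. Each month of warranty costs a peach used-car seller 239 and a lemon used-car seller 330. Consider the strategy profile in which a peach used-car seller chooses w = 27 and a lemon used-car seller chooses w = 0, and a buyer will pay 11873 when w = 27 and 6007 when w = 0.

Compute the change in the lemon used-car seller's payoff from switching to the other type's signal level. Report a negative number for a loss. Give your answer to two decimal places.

Playing w = 0 the lemon used-car seller receives 6007.
Deviating to w = 27 brings payment 11873 at cost 330 × 27 = 8910, netting 2963.
Gain from deviating: 2963 − 6007 = -3044.00.
The gain is negative, so the lemon type's incentive-compatibility constraint is satisfied.

-3044.00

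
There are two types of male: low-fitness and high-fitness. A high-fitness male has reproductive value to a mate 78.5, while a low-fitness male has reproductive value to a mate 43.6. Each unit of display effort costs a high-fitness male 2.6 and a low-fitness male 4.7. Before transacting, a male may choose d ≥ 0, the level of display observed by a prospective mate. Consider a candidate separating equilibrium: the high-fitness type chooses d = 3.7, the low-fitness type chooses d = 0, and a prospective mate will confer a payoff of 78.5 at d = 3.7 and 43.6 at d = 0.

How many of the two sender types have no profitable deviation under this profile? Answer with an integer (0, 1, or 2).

Low-fitness type: stay at 0 → 43.6; mimic → 78.5 − 4.7 × 3.7 = 61.11. IC fails (43.6 < 61.11).
High-fitness type: signal → 78.5 − 2.6 × 3.7 = 68.88; deviate to 0 → 43.6. IC holds (68.88 ≥ 43.6).
1 of 2 constraints hold, so this profile is not an equilibrium.

1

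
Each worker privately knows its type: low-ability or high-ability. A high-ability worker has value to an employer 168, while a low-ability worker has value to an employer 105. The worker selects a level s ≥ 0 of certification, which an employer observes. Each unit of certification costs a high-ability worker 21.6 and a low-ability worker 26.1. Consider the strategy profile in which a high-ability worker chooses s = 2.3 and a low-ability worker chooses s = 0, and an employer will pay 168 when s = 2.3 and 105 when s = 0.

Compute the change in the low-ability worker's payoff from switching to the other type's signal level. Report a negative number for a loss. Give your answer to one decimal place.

3.0

Playing s = 0 the low-ability worker receives 105.
Deviating to s = 2.3 brings payment 168 at cost 26.1 × 2.3 = 60.03, netting 107.97.
Gain from deviating: 107.97 − 105 = 2.97, i.e. 3.0 to one decimal place.
The gain is positive, so the low-ability type's incentive-compatibility constraint is violated — this profile is not a separating equilibrium.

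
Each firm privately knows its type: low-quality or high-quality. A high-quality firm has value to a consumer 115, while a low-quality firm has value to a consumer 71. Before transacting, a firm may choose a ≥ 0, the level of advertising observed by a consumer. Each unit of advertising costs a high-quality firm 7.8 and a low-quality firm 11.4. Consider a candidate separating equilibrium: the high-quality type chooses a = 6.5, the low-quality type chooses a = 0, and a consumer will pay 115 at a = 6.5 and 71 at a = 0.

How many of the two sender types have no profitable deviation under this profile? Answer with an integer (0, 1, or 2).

1

High-quality type: signal → 115 − 7.8 × 6.5 = 64.3; deviate to 0 → 71. IC fails (64.3 < 71).
Low-quality type: stay at 0 → 71; mimic → 115 − 11.4 × 6.5 = 40.9. IC holds (71 ≥ 40.9).
1 of 2 constraints hold, so this profile is not an equilibrium.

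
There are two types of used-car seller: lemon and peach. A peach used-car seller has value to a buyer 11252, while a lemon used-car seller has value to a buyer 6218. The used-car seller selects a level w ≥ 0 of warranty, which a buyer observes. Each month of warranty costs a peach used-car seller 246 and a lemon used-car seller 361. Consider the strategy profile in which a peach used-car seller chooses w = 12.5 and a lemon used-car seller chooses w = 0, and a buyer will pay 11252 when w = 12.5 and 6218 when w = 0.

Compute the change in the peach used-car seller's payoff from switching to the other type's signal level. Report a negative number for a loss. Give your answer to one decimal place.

Playing w = 12.5 the peach used-car seller receives 11252 − 246 × 12.5 = 8177.
Deviating to w = 0 yields 6218 instead.
Gain from deviating: 6218 − 8177 = -1959.0.
The gain is negative, so the peach type's incentive-compatibility constraint is satisfied.

-1959.0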